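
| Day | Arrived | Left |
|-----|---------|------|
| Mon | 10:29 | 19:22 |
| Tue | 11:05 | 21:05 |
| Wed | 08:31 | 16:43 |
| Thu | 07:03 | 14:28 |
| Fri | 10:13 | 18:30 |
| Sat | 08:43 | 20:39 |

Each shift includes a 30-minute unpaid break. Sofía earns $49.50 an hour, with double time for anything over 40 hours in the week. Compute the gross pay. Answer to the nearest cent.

$3139.95

Mon: 10:29–19:22 = 8 h 53 min; less 30 min break → 8 h 23 min
Tue: 11:05–21:05 = 10 h 0 min; less 30 min break → 9 h 30 min
Wed: 08:31–16:43 = 8 h 12 min; less 30 min break → 7 h 42 min
Thu: 07:03–14:28 = 7 h 25 min; less 30 min break → 6 h 55 min
Fri: 10:13–18:30 = 8 h 17 min; less 30 min break → 7 h 47 min
Sat: 08:43–20:39 = 11 h 56 min; less 30 min break → 11 h 26 min
Total worked: 51 h 43 min = 3103 min.
Regular 40 h 0 min = 2400 min at $49.50/h; overtime 11 h 43 min = 703 min at $99.00/h.
Pay = (2400 × $49.50 + 703 × $99.00) ÷ 60 = $3139.95.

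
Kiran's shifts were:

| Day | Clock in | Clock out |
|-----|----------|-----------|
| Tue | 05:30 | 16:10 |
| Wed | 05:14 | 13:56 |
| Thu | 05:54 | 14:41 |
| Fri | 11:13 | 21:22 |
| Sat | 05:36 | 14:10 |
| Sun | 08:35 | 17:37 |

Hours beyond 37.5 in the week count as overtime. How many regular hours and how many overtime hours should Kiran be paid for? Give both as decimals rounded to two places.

Regular 37.50 hours, overtime 18.40 hours

Tue: 05:30–16:10 = 10 h 40 min
Wed: 05:14–13:56 = 8 h 42 min
Thu: 05:54–14:41 = 8 h 47 min
Fri: 11:13–21:22 = 10 h 9 min
Sat: 05:36–14:10 = 8 h 34 min
Sun: 08:35–17:37 = 9 h 2 min
Total worked: 55 h 54 min = 55.90 h.
Threshold 37.5 h → overtime 18 h 24 min, regular 37 h 30 min.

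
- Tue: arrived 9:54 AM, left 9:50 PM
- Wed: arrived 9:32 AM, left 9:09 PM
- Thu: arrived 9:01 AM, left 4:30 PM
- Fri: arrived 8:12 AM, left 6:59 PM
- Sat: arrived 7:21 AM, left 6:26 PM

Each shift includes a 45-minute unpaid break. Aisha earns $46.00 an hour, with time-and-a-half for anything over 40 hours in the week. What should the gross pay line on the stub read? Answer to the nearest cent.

Tue: 9:54 AM–9:50 PM = 11 h 56 min; less 45 min break → 11 h 11 min
Wed: 9:32 AM–9:09 PM = 11 h 37 min; less 45 min break → 10 h 52 min
Thu: 9:01 AM–4:30 PM = 7 h 29 min; less 45 min break → 6 h 44 min
Fri: 8:12 AM–6:59 PM = 10 h 47 min; less 45 min break → 10 h 2 min
Sat: 7:21 AM–6:26 PM = 11 h 5 min; less 45 min break → 10 h 20 min
Total worked: 49 h 9 min = 2949 min.
Regular 40 h 0 min = 2400 min at $46.00/h; overtime 9 h 9 min = 549 min at $69.00/h.
Pay = (2400 × $46.00 + 549 × $69.00) ÷ 60 = $2471.35.

$2471.35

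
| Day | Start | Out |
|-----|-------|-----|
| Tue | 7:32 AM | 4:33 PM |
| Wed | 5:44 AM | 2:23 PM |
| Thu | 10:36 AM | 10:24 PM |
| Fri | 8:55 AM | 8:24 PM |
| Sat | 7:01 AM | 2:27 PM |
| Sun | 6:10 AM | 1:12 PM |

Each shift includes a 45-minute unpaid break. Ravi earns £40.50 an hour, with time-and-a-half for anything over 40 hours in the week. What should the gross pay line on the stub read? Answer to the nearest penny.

£2283.19

Tue: 7:32 AM–4:33 PM = 9 h 1 min; less 45 min break → 8 h 16 min
Wed: 5:44 AM–2:23 PM = 8 h 39 min; less 45 min break → 7 h 54 min
Thu: 10:36 AM–10:24 PM = 11 h 48 min; less 45 min break → 11 h 3 min
Fri: 8:55 AM–8:24 PM = 11 h 29 min; less 45 min break → 10 h 44 min
Sat: 7:01 AM–2:27 PM = 7 h 26 min; less 45 min break → 6 h 41 min
Sun: 6:10 AM–1:12 PM = 7 h 2 min; less 45 min break → 6 h 17 min
Total worked: 50 h 55 min = 3055 min.
Regular 40 h 0 min = 2400 min at £40.50/h; overtime 10 h 55 min = 655 min at £60.75/h.
Pay = (2400 × £40.50 + 655 × £60.75) ÷ 60 = £2283.19.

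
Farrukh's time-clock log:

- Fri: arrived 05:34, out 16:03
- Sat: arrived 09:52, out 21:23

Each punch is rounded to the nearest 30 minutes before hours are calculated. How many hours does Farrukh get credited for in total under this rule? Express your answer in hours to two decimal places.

Fri: in 05:34→05:30, out 16:03→16:00; 10 h 30 min
Sat: in 09:52→10:00, out 21:23→21:30; 11 h 30 min
Total credited: 22 h 0 min.

22.00 hours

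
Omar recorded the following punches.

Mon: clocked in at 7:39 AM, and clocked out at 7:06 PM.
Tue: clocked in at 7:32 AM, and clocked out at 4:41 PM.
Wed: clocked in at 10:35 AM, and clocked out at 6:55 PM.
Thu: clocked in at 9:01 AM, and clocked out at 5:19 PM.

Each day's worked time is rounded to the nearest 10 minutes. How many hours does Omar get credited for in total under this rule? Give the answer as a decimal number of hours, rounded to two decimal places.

Mon: 7:39 AM–7:06 PM = 11 h 27 min → rounds to 11 h 30 min
Tue: 7:32 AM–4:41 PM = 9 h 9 min → rounds to 9 h 10 min
Wed: 10:35 AM–6:55 PM = 8 h 20 min → rounds to 8 h 20 min
Thu: 9:01 AM–5:19 PM = 8 h 18 min → rounds to 8 h 20 min
Total credited: 37 h 20 min.

37.33 hours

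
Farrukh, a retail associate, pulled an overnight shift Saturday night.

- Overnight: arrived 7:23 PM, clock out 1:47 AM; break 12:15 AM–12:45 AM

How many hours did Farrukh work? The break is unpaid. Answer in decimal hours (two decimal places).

Overnight: 7:23 PM → midnight = 4 h 37 min; midnight → 1:47 AM = 1 h 47 min; span 6 h 24 min; less 30 min break → 5 h 54 min

5.90 hours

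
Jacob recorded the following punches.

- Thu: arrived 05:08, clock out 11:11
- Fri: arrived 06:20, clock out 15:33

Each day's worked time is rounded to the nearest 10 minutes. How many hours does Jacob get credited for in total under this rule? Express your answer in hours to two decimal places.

15.17 hours

Thu: 05:08–11:11 = 6 h 3 min → rounds to 6 h 0 min
Fri: 06:20–15:33 = 9 h 13 min → rounds to 9 h 10 min
Total credited: 15 h 10 min.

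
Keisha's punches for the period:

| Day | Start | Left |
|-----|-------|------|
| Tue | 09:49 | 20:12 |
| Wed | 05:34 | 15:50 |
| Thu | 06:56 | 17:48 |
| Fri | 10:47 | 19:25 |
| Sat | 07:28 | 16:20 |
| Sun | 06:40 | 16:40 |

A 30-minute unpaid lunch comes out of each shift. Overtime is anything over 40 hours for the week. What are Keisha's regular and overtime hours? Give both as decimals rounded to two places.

Tue: 09:49–20:12 = 10 h 23 min; less 30 min break → 9 h 53 min
Wed: 05:34–15:50 = 10 h 16 min; less 30 min break → 9 h 46 min
Thu: 06:56–17:48 = 10 h 52 min; less 30 min break → 10 h 22 min
Fri: 10:47–19:25 = 8 h 38 min; less 30 min break → 8 h 8 min
Sat: 07:28–16:20 = 8 h 52 min; less 30 min break → 8 h 22 min
Sun: 06:40–16:40 = 10 h 0 min; less 30 min break → 9 h 30 min
Total worked: 56 h 1 min = 56.02 h.
Threshold 40 h → overtime 16 h 1 min, regular 40 h 0 min.

Regular 40.00 hours, overtime 16.02 hours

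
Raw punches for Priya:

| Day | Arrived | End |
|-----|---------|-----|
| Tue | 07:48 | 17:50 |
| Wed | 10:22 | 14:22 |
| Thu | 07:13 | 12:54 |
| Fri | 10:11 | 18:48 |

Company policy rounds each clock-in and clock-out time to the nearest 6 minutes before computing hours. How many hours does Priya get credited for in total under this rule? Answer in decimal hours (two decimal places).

Tue: in 07:48→07:48, out 17:50→17:48; 10 h 0 min
Wed: in 10:22→10:24, out 14:22→14:24; 4 h 0 min
Thu: in 07:13→07:12, out 12:54→12:54; 5 h 42 min
Fri: in 10:11→10:12, out 18:48→18:48; 8 h 36 min
Total credited: 28 h 18 min.

28.30 hours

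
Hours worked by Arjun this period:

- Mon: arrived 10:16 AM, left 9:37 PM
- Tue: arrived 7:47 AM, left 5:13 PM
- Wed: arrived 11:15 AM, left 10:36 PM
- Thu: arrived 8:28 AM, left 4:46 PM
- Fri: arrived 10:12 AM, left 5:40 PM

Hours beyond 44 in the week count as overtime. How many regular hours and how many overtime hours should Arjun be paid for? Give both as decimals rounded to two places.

Regular 44.00 hours, overtime 3.90 hours

Mon: 10:16 AM–9:37 PM = 11 h 21 min
Tue: 7:47 AM–5:13 PM = 9 h 26 min
Wed: 11:15 AM–10:36 PM = 11 h 21 min
Thu: 8:28 AM–4:46 PM = 8 h 18 min
Fri: 10:12 AM–5:40 PM = 7 h 28 min
Total worked: 47 h 54 min = 47.90 h.
Threshold 44 h → overtime 3 h 54 min, regular 44 h 0 min.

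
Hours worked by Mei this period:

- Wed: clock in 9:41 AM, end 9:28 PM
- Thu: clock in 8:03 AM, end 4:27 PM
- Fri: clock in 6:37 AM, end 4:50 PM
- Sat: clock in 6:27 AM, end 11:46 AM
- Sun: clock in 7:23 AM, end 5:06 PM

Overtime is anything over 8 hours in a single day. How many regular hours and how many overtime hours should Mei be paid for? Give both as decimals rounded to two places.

Wed: 9:41 AM–9:28 PM = 11 h 47 min
Thu: 8:03 AM–4:27 PM = 8 h 24 min
Fri: 6:37 AM–4:50 PM = 10 h 13 min
Sat: 6:27 AM–11:46 AM = 5 h 19 min
Sun: 7:23 AM–5:06 PM = 9 h 43 min
Wed reg 8 h 0 min / OT 3 h 47 min; Thu reg 8 h 0 min / OT 0 h 24 min; Fri reg 8 h 0 min / OT 2 h 13 min; Sat reg 5 h 19 min / OT 0 h 0 min; Sun reg 8 h 0 min / OT 1 h 43 min.
Totals: regular 37 h 19 min, overtime 8 h 7 min.

Regular 37.32 hours, overtime 8.12 hours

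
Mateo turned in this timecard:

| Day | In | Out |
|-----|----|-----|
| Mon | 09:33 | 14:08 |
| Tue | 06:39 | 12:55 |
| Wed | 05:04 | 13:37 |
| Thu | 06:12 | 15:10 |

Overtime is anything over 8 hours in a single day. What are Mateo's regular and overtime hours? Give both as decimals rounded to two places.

Mon: 09:33–14:08 = 4 h 35 min
Tue: 06:39–12:55 = 6 h 16 min
Wed: 05:04–13:37 = 8 h 33 min
Thu: 06:12–15:10 = 8 h 58 min
Mon reg 4 h 35 min / OT 0 h 0 min; Tue reg 6 h 16 min / OT 0 h 0 min; Wed reg 8 h 0 min / OT 0 h 33 min; Thu reg 8 h 0 min / OT 0 h 58 min.
Totals: regular 26 h 51 min, overtime 1 h 31 min.

Regular 26.85 hours, overtime 1.52 hours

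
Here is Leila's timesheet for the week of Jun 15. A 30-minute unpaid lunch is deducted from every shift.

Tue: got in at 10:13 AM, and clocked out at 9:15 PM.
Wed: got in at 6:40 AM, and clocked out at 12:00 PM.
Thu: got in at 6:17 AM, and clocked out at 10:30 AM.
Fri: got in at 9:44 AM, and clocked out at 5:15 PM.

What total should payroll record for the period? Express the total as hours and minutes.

Tue: 10:13 AM–9:15 PM = 11 h 2 min; less 30 min break → 10 h 32 min
Wed: 6:40 AM–12:00 PM = 5 h 20 min; less 30 min break → 4 h 50 min
Thu: 6:17 AM–10:30 AM = 4 h 13 min; less 30 min break → 3 h 43 min
Fri: 9:44 AM–5:15 PM = 7 h 31 min; less 30 min break → 7 h 1 min
Total: 10 h 32 min + 4 h 50 min + 3 h 43 min + 7 h 1 min = 26 h 6 min.

26 h 6 min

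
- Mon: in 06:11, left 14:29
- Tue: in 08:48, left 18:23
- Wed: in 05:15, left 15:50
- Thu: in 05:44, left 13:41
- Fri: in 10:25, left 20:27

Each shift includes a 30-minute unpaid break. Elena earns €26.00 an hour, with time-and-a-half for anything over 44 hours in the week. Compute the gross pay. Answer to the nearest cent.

Mon: 06:11–14:29 = 8 h 18 min; less 30 min break → 7 h 48 min
Tue: 08:48–18:23 = 9 h 35 min; less 30 min break → 9 h 5 min
Wed: 05:15–15:50 = 10 h 35 min; less 30 min break → 10 h 5 min
Thu: 05:44–13:41 = 7 h 57 min; less 30 min break → 7 h 27 min
Fri: 10:25–20:27 = 10 h 2 min; less 30 min break → 9 h 32 min
Total worked: 43 h 57 min = 2637 min.
Regular 43 h 57 min = 2637 min at €26.00/h; overtime 0 h 0 min = 0 min at €39.00/h.
Pay = (2637 × €26.00 + 0 × €39.00) ÷ 60 = €1142.70.

€1142.70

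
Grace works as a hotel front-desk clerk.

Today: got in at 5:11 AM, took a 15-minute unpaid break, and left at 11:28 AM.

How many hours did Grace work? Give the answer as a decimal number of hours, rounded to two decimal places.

Today: 5:11 AM–11:28 AM = 6 h 17 min; less 15 min break → 6 h 2 min

6.03 hours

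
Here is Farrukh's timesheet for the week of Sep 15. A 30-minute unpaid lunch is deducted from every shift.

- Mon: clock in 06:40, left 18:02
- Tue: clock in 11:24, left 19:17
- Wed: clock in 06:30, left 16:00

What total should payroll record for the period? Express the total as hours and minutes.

27 h 15 min

Mon: 06:40–18:02 = 11 h 22 min; less 30 min break → 10 h 52 min
Tue: 11:24–19:17 = 7 h 53 min; less 30 min break → 7 h 23 min
Wed: 06:30–16:00 = 9 h 30 min; less 30 min break → 9 h 0 min
Total: 10 h 52 min + 7 h 23 min + 9 h 0 min = 27 h 15 min.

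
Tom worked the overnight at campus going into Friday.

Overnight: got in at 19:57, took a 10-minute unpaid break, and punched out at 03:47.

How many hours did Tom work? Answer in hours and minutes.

Overnight: 19:57 → midnight = 4 h 3 min; midnight → 03:47 = 3 h 47 min; span 7 h 50 min; less 10 min break → 7 h 40 min

7 h 40 min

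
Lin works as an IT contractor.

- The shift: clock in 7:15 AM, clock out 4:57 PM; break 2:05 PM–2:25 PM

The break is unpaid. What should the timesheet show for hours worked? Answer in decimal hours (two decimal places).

The shift: 7:15 AM–4:57 PM = 9 h 42 min; less 20 min break → 9 h 22 min

9.37 hours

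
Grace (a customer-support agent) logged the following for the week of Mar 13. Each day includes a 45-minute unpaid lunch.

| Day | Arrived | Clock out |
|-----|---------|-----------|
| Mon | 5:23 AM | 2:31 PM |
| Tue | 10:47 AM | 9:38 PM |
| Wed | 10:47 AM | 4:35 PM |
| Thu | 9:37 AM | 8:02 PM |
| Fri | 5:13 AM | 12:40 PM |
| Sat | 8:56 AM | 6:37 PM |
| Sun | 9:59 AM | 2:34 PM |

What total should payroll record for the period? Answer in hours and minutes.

Mon: 5:23 AM–2:31 PM = 9 h 8 min; less 45 min break → 8 h 23 min
Tue: 10:47 AM–9:38 PM = 10 h 51 min; less 45 min break → 10 h 6 min
Wed: 10:47 AM–4:35 PM = 5 h 48 min; less 45 min break → 5 h 3 min
Thu: 9:37 AM–8:02 PM = 10 h 25 min; less 45 min break → 9 h 40 min
Fri: 5:13 AM–12:40 PM = 7 h 27 min; less 45 min break → 6 h 42 min
Sat: 8:56 AM–6:37 PM = 9 h 41 min; less 45 min break → 8 h 56 min
Sun: 9:59 AM–2:34 PM = 4 h 35 min; less 45 min break → 3 h 50 min
Total: 8 h 23 min + 10 h 6 min + 5 h 3 min + 9 h 40 min + 6 h 42 min + 8 h 56 min + 3 h 50 min = 52 h 40 min.

52 h 40 min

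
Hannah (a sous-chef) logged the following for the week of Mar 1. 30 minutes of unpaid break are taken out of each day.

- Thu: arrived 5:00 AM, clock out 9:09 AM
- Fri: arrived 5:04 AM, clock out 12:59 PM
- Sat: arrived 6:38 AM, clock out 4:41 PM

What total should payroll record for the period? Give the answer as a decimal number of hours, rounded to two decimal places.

Thu: 5:00 AM–9:09 AM = 4 h 9 min; less 30 min break → 3 h 39 min
Fri: 5:04 AM–12:59 PM = 7 h 55 min; less 30 min break → 7 h 25 min
Sat: 6:38 AM–4:41 PM = 10 h 3 min; less 30 min break → 9 h 33 min
Total: 3 h 39 min + 7 h 25 min + 9 h 33 min = 20 h 37 min.

20.62 hours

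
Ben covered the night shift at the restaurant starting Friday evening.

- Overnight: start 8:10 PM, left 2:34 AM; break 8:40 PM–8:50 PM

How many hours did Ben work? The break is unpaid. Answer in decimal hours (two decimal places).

6.23 hours

Overnight: 8:10 PM → midnight = 3 h 50 min; midnight → 2:34 AM = 2 h 34 min; span 6 h 24 min; less 10 min break → 6 h 14 min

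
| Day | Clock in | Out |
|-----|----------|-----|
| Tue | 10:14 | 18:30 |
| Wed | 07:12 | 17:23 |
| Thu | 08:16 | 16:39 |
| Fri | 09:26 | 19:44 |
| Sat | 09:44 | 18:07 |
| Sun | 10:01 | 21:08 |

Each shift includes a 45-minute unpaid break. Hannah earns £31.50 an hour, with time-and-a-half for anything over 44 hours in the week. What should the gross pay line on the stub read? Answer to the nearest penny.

£1770.30

Tue: 10:14–18:30 = 8 h 16 min; less 45 min break → 7 h 31 min
Wed: 07:12–17:23 = 10 h 11 min; less 45 min break → 9 h 26 min
Thu: 08:16–16:39 = 8 h 23 min; less 45 min break → 7 h 38 min
Fri: 09:26–19:44 = 10 h 18 min; less 45 min break → 9 h 33 min
Sat: 09:44–18:07 = 8 h 23 min; less 45 min break → 7 h 38 min
Sun: 10:01–21:08 = 11 h 7 min; less 45 min break → 10 h 22 min
Total worked: 52 h 8 min = 3128 min.
Regular 44 h 0 min = 2640 min at £31.50/h; overtime 8 h 8 min = 488 min at £47.25/h.
Pay = (2640 × £31.50 + 488 × £47.25) ÷ 60 = £1770.30.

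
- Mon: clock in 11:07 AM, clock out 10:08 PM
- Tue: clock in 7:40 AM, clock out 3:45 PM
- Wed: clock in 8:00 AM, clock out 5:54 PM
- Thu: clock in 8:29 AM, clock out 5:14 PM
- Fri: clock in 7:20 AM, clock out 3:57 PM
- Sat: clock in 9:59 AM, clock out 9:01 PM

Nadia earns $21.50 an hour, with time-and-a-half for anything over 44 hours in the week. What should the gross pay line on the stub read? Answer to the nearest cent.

$1378.15

Mon: 11:07 AM–10:08 PM = 11 h 1 min
Tue: 7:40 AM–3:45 PM = 8 h 5 min
Wed: 8:00 AM–5:54 PM = 9 h 54 min
Thu: 8:29 AM–5:14 PM = 8 h 45 min
Fri: 7:20 AM–3:57 PM = 8 h 37 min
Sat: 9:59 AM–9:01 PM = 11 h 2 min
Total worked: 57 h 24 min = 3444 min.
Regular 44 h 0 min = 2640 min at $21.50/h; overtime 13 h 24 min = 804 min at $32.25/h.
Pay = (2640 × $21.50 + 804 × $32.25) ÷ 60 = $1378.15.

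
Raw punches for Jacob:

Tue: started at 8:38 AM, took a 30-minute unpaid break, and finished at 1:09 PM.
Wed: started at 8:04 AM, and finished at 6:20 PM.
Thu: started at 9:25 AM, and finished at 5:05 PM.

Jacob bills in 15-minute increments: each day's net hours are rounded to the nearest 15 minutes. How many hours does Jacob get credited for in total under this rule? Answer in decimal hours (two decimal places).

Tue: 8:38 AM–1:09 PM = 4 h 31 min − 30 min = 4 h 1 min → rounds to 4 h 0 min
Wed: 8:04 AM–6:20 PM = 10 h 16 min → rounds to 10 h 15 min
Thu: 9:25 AM–5:05 PM = 7 h 40 min → rounds to 7 h 45 min
Total credited: 22 h 0 min.

22.00 hours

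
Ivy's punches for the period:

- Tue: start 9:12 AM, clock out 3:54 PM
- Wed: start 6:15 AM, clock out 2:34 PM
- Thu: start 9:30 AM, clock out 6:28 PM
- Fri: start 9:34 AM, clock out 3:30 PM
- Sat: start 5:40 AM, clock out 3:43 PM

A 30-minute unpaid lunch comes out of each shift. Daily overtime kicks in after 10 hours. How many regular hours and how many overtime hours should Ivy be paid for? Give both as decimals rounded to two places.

Regular 37.47 hours, overtime 0.00 hours

Tue: 9:12 AM–3:54 PM = 6 h 42 min; less 30 min break → 6 h 12 min
Wed: 6:15 AM–2:34 PM = 8 h 19 min; less 30 min break → 7 h 49 min
Thu: 9:30 AM–6:28 PM = 8 h 58 min; less 30 min break → 8 h 28 min
Fri: 9:34 AM–3:30 PM = 5 h 56 min; less 30 min break → 5 h 26 min
Sat: 5:40 AM–3:43 PM = 10 h 3 min; less 30 min break → 9 h 33 min
Tue reg 6 h 12 min / OT 0 h 0 min; Wed reg 7 h 49 min / OT 0 h 0 min; Thu reg 8 h 28 min / OT 0 h 0 min; Fri reg 5 h 26 min / OT 0 h 0 min; Sat reg 9 h 33 min / OT 0 h 0 min.
Totals: regular 37 h 28 min, overtime 0 h 0 min.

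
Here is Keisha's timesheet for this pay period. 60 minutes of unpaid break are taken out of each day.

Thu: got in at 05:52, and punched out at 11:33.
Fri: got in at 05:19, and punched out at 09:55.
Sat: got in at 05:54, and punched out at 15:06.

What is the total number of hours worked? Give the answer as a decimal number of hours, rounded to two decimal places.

16.48 hours

Thu: 05:52–11:33 = 5 h 41 min; less 60 min break → 4 h 41 min
Fri: 05:19–09:55 = 4 h 36 min; less 60 min break → 3 h 36 min
Sat: 05:54–15:06 = 9 h 12 min; less 60 min break → 8 h 12 min
Total: 4 h 41 min + 3 h 36 min + 8 h 12 min = 16 h 29 min.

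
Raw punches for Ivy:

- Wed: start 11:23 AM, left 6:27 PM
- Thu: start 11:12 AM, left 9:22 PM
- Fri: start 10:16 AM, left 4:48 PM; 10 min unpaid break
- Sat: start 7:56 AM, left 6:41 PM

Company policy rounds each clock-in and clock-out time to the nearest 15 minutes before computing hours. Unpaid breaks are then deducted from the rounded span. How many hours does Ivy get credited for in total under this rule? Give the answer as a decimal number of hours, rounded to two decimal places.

34.08 hours

Wed: in 11:23 AM→11:30 AM, out 6:27 PM→6:30 PM; 7 h 0 min
Thu: in 11:12 AM→11:15 AM, out 9:22 PM→9:15 PM; 10 h 0 min
Fri: in 10:16 AM→10:15 AM, out 4:48 PM→4:45 PM; 6 h 30 min − 10 min = 6 h 20 min
Sat: in 7:56 AM→8:00 AM, out 6:41 PM→6:45 PM; 10 h 45 min
Total credited: 34 h 5 min.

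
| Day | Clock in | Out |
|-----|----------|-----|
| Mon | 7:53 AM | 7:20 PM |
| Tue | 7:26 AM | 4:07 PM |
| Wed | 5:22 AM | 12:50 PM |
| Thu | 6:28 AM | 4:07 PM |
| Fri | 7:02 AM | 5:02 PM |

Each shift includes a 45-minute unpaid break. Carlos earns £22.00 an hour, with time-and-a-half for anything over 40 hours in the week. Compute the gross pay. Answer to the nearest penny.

Mon: 7:53 AM–7:20 PM = 11 h 27 min; less 45 min break → 10 h 42 min
Tue: 7:26 AM–4:07 PM = 8 h 41 min; less 45 min break → 7 h 56 min
Wed: 5:22 AM–12:50 PM = 7 h 28 min; less 45 min break → 6 h 43 min
Thu: 6:28 AM–4:07 PM = 9 h 39 min; less 45 min break → 8 h 54 min
Fri: 7:02 AM–5:02 PM = 10 h 0 min; less 45 min break → 9 h 15 min
Total worked: 43 h 30 min = 2610 min.
Regular 40 h 0 min = 2400 min at £22.00/h; overtime 3 h 30 min = 210 min at £33.00/h.
Pay = (2400 × £22.00 + 210 × £33.00) ÷ 60 = £995.50.

£995.50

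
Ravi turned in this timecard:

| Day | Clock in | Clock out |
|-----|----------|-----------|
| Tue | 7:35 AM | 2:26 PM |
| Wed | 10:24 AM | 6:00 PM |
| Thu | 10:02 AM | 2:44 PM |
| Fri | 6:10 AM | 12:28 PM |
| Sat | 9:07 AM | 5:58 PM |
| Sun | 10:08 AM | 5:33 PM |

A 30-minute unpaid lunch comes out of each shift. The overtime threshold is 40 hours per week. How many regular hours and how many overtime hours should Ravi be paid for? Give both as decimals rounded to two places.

Regular 38.72 hours, overtime 0.00 hours

Tue: 7:35 AM–2:26 PM = 6 h 51 min; less 30 min break → 6 h 21 min
Wed: 10:24 AM–6:00 PM = 7 h 36 min; less 30 min break → 7 h 6 min
Thu: 10:02 AM–2:44 PM = 4 h 42 min; less 30 min break → 4 h 12 min
Fri: 6:10 AM–12:28 PM = 6 h 18 min; less 30 min break → 5 h 48 min
Sat: 9:07 AM–5:58 PM = 8 h 51 min; less 30 min break → 8 h 21 min
Sun: 10:08 AM–5:33 PM = 7 h 25 min; less 30 min break → 6 h 55 min
Total worked: 38 h 43 min = 38.72 h.
Threshold 40 h → overtime 0 h 0 min, regular 38 h 43 min.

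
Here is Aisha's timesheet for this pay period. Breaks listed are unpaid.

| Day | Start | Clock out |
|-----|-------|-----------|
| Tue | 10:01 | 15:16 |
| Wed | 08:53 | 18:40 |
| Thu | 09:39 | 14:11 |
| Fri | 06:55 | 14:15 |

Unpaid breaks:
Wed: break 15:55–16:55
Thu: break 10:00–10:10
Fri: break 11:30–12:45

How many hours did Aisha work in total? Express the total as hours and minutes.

Tue: 10:01–15:16 = 5 h 15 min
Wed: 08:53–18:40 = 9 h 47 min; less 60 min break → 8 h 47 min
Thu: 09:39–14:11 = 4 h 32 min; less 10 min break → 4 h 22 min
Fri: 06:55–14:15 = 7 h 20 min; less 75 min break → 6 h 5 min
Total: 5 h 15 min + 8 h 47 min + 4 h 22 min + 6 h 5 min = 24 h 29 min.

24 h 29 min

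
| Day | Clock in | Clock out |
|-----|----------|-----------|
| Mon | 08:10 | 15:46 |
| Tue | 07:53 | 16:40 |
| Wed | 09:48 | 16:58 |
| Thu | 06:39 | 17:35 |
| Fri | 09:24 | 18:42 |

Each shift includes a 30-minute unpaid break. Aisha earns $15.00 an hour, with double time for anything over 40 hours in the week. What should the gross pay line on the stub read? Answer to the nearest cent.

Mon: 08:10–15:46 = 7 h 36 min; less 30 min break → 7 h 6 min
Tue: 07:53–16:40 = 8 h 47 min; less 30 min break → 8 h 17 min
Wed: 09:48–16:58 = 7 h 10 min; less 30 min break → 6 h 40 min
Thu: 06:39–17:35 = 10 h 56 min; less 30 min break → 10 h 26 min
Fri: 09:24–18:42 = 9 h 18 min; less 30 min break → 8 h 48 min
Total worked: 41 h 17 min = 2477 min.
Regular 40 h 0 min = 2400 min at $15.00/h; overtime 1 h 17 min = 77 min at $30.00/h.
Pay = (2400 × $15.00 + 77 × $30.00) ÷ 60 = $638.50.

$638.50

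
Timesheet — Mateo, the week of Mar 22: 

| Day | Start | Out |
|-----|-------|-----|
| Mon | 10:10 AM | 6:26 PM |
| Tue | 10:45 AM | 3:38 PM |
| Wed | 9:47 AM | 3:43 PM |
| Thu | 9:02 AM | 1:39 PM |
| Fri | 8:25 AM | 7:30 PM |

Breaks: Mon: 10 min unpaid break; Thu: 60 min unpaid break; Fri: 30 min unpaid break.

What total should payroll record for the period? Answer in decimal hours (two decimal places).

Mon: 10:10 AM–6:26 PM = 8 h 16 min; less 10 min break → 8 h 6 min
Tue: 10:45 AM–3:38 PM = 4 h 53 min
Wed: 9:47 AM–3:43 PM = 5 h 56 min
Thu: 9:02 AM–1:39 PM = 4 h 37 min; less 60 min break → 3 h 37 min
Fri: 8:25 AM–7:30 PM = 11 h 5 min; less 30 min break → 10 h 35 min
Total: 8 h 6 min + 4 h 53 min + 5 h 56 min + 3 h 37 min + 10 h 35 min = 33 h 7 min.

33.12 hours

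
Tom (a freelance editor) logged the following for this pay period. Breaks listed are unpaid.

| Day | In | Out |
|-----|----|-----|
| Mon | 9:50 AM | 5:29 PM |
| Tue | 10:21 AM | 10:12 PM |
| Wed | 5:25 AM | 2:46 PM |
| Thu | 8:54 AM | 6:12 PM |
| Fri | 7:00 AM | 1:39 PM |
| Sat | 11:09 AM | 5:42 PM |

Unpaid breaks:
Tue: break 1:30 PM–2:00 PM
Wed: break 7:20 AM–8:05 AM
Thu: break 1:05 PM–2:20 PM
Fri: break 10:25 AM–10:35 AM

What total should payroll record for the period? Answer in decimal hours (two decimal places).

48.68 hours

Mon: 9:50 AM–5:29 PM = 7 h 39 min
Tue: 10:21 AM–10:12 PM = 11 h 51 min; less 30 min break → 11 h 21 min
Wed: 5:25 AM–2:46 PM = 9 h 21 min; less 45 min break → 8 h 36 min
Thu: 8:54 AM–6:12 PM = 9 h 18 min; less 75 min break → 8 h 3 min
Fri: 7:00 AM–1:39 PM = 6 h 39 min; less 10 min break → 6 h 29 min
Sat: 11:09 AM–5:42 PM = 6 h 33 min
Total: 7 h 39 min + 11 h 21 min + 8 h 36 min + 8 h 3 min + 6 h 29 min + 6 h 33 min = 48 h 41 min.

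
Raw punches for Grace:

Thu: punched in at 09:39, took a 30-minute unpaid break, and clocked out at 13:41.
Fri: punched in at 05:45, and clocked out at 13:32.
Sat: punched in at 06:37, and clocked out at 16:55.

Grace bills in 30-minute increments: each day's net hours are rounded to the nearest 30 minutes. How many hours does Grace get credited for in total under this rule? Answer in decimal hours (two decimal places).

Thu: 09:39–13:41 = 4 h 2 min − 30 min = 3 h 32 min → rounds to 3 h 30 min
Fri: 05:45–13:32 = 7 h 47 min → rounds to 8 h 0 min
Sat: 06:37–16:55 = 10 h 18 min → rounds to 10 h 30 min
Total credited: 22 h 0 min.

22.00 hours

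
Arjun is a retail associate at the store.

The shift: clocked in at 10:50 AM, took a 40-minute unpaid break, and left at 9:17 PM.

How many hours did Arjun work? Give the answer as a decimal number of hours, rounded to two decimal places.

The shift: 10:50 AM–9:17 PM = 10 h 27 min; less 40 min break → 9 h 47 min

9.78 hours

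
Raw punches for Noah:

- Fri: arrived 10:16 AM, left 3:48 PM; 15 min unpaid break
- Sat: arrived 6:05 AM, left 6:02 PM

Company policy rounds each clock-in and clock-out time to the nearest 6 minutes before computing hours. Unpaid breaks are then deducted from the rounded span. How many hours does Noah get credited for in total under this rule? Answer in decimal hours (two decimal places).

17.15 hours

Fri: in 10:16 AM→10:18 AM, out 3:48 PM→3:48 PM; 5 h 30 min − 15 min = 5 h 15 min
Sat: in 6:05 AM→6:06 AM, out 6:02 PM→6:00 PM; 11 h 54 min
Total credited: 17 h 9 min.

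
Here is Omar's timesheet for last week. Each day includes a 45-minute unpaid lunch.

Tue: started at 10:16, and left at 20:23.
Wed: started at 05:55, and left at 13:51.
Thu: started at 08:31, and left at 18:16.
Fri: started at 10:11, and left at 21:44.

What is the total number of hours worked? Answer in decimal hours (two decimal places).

Tue: 10:16–20:23 = 10 h 7 min; less 45 min break → 9 h 22 min
Wed: 05:55–13:51 = 7 h 56 min; less 45 min break → 7 h 11 min
Thu: 08:31–18:16 = 9 h 45 min; less 45 min break → 9 h 0 min
Fri: 10:11–21:44 = 11 h 33 min; less 45 min break → 10 h 48 min
Total: 9 h 22 min + 7 h 11 min + 9 h 0 min + 10 h 48 min = 36 h 21 min.

36.35 hours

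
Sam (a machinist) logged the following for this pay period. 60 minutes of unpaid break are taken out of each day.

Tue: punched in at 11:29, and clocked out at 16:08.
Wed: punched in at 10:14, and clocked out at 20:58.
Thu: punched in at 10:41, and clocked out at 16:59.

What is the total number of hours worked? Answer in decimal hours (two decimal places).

Tue: 11:29–16:08 = 4 h 39 min; less 60 min break → 3 h 39 min
Wed: 10:14–20:58 = 10 h 44 min; less 60 min break → 9 h 44 min
Thu: 10:41–16:59 = 6 h 18 min; less 60 min break → 5 h 18 min
Total: 3 h 39 min + 9 h 44 min + 5 h 18 min = 18 h 41 min.

18.68 hours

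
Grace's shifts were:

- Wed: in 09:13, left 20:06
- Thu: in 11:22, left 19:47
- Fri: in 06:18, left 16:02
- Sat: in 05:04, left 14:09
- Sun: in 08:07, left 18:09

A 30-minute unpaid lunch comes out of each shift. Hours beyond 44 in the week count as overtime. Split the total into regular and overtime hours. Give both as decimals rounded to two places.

Regular 44.00 hours, overtime 1.65 hours

Wed: 09:13–20:06 = 10 h 53 min; less 30 min break → 10 h 23 min
Thu: 11:22–19:47 = 8 h 25 min; less 30 min break → 7 h 55 min
Fri: 06:18–16:02 = 9 h 44 min; less 30 min break → 9 h 14 min
Sat: 05:04–14:09 = 9 h 5 min; less 30 min break → 8 h 35 min
Sun: 08:07–18:09 = 10 h 2 min; less 30 min break → 9 h 32 min
Total worked: 45 h 39 min = 45.65 h.
Threshold 44 h → overtime 1 h 39 min, regular 44 h 0 min.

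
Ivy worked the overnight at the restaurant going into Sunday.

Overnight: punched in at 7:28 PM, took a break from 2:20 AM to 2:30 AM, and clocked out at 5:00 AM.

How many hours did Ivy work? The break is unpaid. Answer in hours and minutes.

9 h 22 min

Overnight: 7:28 PM → midnight = 4 h 32 min; midnight → 5:00 AM = 5 h 0 min; span 9 h 32 min; less 10 min break → 9 h 22 min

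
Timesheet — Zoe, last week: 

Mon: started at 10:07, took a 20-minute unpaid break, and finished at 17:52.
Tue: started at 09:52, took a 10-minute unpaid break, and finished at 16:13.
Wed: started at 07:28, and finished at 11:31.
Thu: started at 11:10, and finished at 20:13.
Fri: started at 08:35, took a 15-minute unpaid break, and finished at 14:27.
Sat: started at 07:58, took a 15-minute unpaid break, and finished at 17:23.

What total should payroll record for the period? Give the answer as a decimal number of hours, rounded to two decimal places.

Mon: 10:07–17:52 = 7 h 45 min; less 20 min break → 7 h 25 min
Tue: 09:52–16:13 = 6 h 21 min; less 10 min break → 6 h 11 min
Wed: 07:28–11:31 = 4 h 3 min
Thu: 11:10–20:13 = 9 h 3 min
Fri: 08:35–14:27 = 5 h 52 min; less 15 min break → 5 h 37 min
Sat: 07:58–17:23 = 9 h 25 min; less 15 min break → 9 h 10 min
Total: 7 h 25 min + 6 h 11 min + 4 h 3 min + 9 h 3 min + 5 h 37 min + 9 h 10 min = 41 h 29 min.

41.48 hours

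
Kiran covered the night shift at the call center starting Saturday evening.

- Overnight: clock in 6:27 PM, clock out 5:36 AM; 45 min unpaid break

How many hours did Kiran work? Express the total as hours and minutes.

Overnight: 6:27 PM → midnight = 5 h 33 min; midnight → 5:36 AM = 5 h 36 min; span 11 h 9 min; less 45 min break → 10 h 24 min

10 h 24 min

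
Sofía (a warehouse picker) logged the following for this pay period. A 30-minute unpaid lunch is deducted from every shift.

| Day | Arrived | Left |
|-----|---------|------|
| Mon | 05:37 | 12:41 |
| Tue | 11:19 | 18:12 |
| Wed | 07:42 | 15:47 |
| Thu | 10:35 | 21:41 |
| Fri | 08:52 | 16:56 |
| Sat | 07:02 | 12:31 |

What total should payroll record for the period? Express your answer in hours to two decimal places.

43.68 hours

Mon: 05:37–12:41 = 7 h 4 min; less 30 min break → 6 h 34 min
Tue: 11:19–18:12 = 6 h 53 min; less 30 min break → 6 h 23 min
Wed: 07:42–15:47 = 8 h 5 min; less 30 min break → 7 h 35 min
Thu: 10:35–21:41 = 11 h 6 min; less 30 min break → 10 h 36 min
Fri: 08:52–16:56 = 8 h 4 min; less 30 min break → 7 h 34 min
Sat: 07:02–12:31 = 5 h 29 min; less 30 min break → 4 h 59 min
Total: 6 h 34 min + 6 h 23 min + 7 h 35 min + 10 h 36 min + 7 h 34 min + 4 h 59 min = 43 h 41 min.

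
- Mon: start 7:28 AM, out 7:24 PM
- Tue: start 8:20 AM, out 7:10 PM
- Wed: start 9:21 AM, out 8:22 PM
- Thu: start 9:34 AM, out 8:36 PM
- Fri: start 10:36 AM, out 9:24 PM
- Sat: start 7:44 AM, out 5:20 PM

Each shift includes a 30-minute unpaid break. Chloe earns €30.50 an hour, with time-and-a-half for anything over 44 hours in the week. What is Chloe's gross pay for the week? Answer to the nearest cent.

€2175.41

Mon: 7:28 AM–7:24 PM = 11 h 56 min; less 30 min break → 11 h 26 min
Tue: 8:20 AM–7:10 PM = 10 h 50 min; less 30 min break → 10 h 20 min
Wed: 9:21 AM–8:22 PM = 11 h 1 min; less 30 min break → 10 h 31 min
Thu: 9:34 AM–8:36 PM = 11 h 2 min; less 30 min break → 10 h 32 min
Fri: 10:36 AM–9:24 PM = 10 h 48 min; less 30 min break → 10 h 18 min
Sat: 7:44 AM–5:20 PM = 9 h 36 min; less 30 min break → 9 h 6 min
Total worked: 62 h 13 min = 3733 min.
Regular 44 h 0 min = 2640 min at €30.50/h; overtime 18 h 13 min = 1093 min at €45.75/h.
Pay = (2640 × €30.50 + 1093 × €45.75) ÷ 60 = €2175.41.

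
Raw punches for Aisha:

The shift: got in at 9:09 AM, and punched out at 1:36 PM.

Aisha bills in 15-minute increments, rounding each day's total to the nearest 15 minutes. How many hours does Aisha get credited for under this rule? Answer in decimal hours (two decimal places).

4.50 hours

The shift: 9:09 AM–1:36 PM = 4 h 27 min → rounds to 4 h 30 min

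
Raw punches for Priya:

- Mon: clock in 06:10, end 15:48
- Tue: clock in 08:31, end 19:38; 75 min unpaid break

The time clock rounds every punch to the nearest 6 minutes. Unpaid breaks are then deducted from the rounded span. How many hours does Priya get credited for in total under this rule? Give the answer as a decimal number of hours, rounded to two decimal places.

19.45 hours

Mon: in 06:10→06:12, out 15:48→15:48; 9 h 36 min
Tue: in 08:31→08:30, out 19:38→19:36; 11 h 6 min − 75 min = 9 h 51 min
Total credited: 19 h 27 min.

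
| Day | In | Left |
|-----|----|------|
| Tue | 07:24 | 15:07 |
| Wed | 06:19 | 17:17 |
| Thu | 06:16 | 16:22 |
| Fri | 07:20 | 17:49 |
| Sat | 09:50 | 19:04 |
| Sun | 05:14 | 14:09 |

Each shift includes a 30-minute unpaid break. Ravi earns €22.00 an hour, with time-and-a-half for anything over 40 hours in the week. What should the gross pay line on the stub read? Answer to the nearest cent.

€1355.75

Tue: 07:24–15:07 = 7 h 43 min; less 30 min break → 7 h 13 min
Wed: 06:19–17:17 = 10 h 58 min; less 30 min break → 10 h 28 min
Thu: 06:16–16:22 = 10 h 6 min; less 30 min break → 9 h 36 min
Fri: 07:20–17:49 = 10 h 29 min; less 30 min break → 9 h 59 min
Sat: 09:50–19:04 = 9 h 14 min; less 30 min break → 8 h 44 min
Sun: 05:14–14:09 = 8 h 55 min; less 30 min break → 8 h 25 min
Total worked: 54 h 25 min = 3265 min.
Regular 40 h 0 min = 2400 min at €22.00/h; overtime 14 h 25 min = 865 min at €33.00/h.
Pay = (2400 × €22.00 + 865 × €33.00) ÷ 60 = €1355.75.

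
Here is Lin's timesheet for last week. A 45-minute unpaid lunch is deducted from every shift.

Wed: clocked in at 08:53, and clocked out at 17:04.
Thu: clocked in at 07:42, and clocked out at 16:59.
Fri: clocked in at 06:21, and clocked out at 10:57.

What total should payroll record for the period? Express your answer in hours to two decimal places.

Wed: 08:53–17:04 = 8 h 11 min; less 45 min break → 7 h 26 min
Thu: 07:42–16:59 = 9 h 17 min; less 45 min break → 8 h 32 min
Fri: 06:21–10:57 = 4 h 36 min; less 45 min break → 3 h 51 min
Total: 7 h 26 min + 8 h 32 min + 3 h 51 min = 19 h 49 min.

19.82 hours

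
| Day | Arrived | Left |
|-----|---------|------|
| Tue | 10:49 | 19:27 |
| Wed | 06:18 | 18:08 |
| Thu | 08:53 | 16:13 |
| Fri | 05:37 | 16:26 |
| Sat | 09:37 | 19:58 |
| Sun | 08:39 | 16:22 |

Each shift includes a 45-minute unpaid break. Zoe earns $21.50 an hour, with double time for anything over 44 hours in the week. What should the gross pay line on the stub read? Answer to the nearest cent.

$1297.88

Tue: 10:49–19:27 = 8 h 38 min; less 45 min break → 7 h 53 min
Wed: 06:18–18:08 = 11 h 50 min; less 45 min break → 11 h 5 min
Thu: 08:53–16:13 = 7 h 20 min; less 45 min break → 6 h 35 min
Fri: 05:37–16:26 = 10 h 49 min; less 45 min break → 10 h 4 min
Sat: 09:37–19:58 = 10 h 21 min; less 45 min break → 9 h 36 min
Sun: 08:39–16:22 = 7 h 43 min; less 45 min break → 6 h 58 min
Total worked: 52 h 11 min = 3131 min.
Regular 44 h 0 min = 2640 min at $21.50/h; overtime 8 h 11 min = 491 min at $43.00/h.
Pay = (2640 × $21.50 + 491 × $43.00) ÷ 60 = $1297.88.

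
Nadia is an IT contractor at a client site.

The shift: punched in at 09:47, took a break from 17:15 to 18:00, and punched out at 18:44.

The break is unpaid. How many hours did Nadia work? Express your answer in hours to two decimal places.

The shift: 09:47–18:44 = 8 h 57 min; less 45 min break → 8 h 12 min

8.20 hours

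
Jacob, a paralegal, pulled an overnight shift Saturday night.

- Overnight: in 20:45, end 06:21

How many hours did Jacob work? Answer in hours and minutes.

9 h 36 min

Overnight: 20:45 → midnight = 3 h 15 min; midnight → 06:21 = 6 h 21 min; span 9 h 36 min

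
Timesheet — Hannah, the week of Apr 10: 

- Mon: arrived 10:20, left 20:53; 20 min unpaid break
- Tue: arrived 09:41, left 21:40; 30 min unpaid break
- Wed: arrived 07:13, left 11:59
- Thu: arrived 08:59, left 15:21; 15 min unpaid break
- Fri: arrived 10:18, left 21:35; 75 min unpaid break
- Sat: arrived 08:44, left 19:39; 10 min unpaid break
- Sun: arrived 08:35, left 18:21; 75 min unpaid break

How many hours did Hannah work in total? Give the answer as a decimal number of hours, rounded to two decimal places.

61.88 hours

Mon: 10:20–20:53 = 10 h 33 min; less 20 min break → 10 h 13 min
Tue: 09:41–21:40 = 11 h 59 min; less 30 min break → 11 h 29 min
Wed: 07:13–11:59 = 4 h 46 min
Thu: 08:59–15:21 = 6 h 22 min; less 15 min break → 6 h 7 min
Fri: 10:18–21:35 = 11 h 17 min; less 75 min break → 10 h 2 min
Sat: 08:44–19:39 = 10 h 55 min; less 10 min break → 10 h 45 min
Sun: 08:35–18:21 = 9 h 46 min; less 75 min break → 8 h 31 min
Total: 10 h 13 min + 11 h 29 min + 4 h 46 min + 6 h 7 min + 10 h 2 min + 10 h 45 min + 8 h 31 min = 61 h 53 min.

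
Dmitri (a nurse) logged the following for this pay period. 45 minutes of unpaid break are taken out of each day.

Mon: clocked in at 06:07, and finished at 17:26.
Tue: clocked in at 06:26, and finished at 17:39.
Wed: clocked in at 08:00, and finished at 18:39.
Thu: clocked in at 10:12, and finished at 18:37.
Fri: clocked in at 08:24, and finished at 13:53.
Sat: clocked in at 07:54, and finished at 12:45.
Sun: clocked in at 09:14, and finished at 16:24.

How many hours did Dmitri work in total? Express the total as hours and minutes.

Mon: 06:07–17:26 = 11 h 19 min; less 45 min break → 10 h 34 min
Tue: 06:26–17:39 = 11 h 13 min; less 45 min break → 10 h 28 min
Wed: 08:00–18:39 = 10 h 39 min; less 45 min break → 9 h 54 min
Thu: 10:12–18:37 = 8 h 25 min; less 45 min break → 7 h 40 min
Fri: 08:24–13:53 = 5 h 29 min; less 45 min break → 4 h 44 min
Sat: 07:54–12:45 = 4 h 51 min; less 45 min break → 4 h 6 min
Sun: 09:14–16:24 = 7 h 10 min; less 45 min break → 6 h 25 min
Total: 10 h 34 min + 10 h 28 min + 9 h 54 min + 7 h 40 min + 4 h 44 min + 4 h 6 min + 6 h 25 min = 53 h 51 min.

53 h 51 min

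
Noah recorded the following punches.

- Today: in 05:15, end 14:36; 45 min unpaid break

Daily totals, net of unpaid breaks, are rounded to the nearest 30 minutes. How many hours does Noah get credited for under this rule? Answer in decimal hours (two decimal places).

Today: 05:15–14:36 = 9 h 21 min − 45 min = 8 h 36 min → rounds to 8 h 30 min

8.50 hours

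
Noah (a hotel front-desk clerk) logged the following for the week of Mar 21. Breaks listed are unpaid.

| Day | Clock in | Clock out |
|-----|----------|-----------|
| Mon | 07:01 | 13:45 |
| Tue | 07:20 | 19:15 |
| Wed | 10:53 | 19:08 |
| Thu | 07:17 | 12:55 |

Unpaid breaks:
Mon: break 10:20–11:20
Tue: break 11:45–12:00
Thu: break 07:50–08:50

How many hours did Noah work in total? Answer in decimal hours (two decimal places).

Mon: 07:01–13:45 = 6 h 44 min; less 60 min break → 5 h 44 min
Tue: 07:20–19:15 = 11 h 55 min; less 15 min break → 11 h 40 min
Wed: 10:53–19:08 = 8 h 15 min
Thu: 07:17–12:55 = 5 h 38 min; less 60 min break → 4 h 38 min
Total: 5 h 44 min + 11 h 40 min + 8 h 15 min + 4 h 38 min = 30 h 17 min.

30.28 hours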